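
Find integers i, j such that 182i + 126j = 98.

Step 1: Check solvability.
gcd(182, 126) = 14
Since 14 divides 98, solutions exist.

Step 2: Apply extended Euclidean algorithm to find gcd.
We find integers such that 182*x0 + 126*y0 = 14

Step 3: Scale the particular solution.
Multiply by 98/14 = 7:
i = -14, j = 21

Step 4: Verify.
182*(-14) + 126*(21) = 98 = 98 ✓

i = -14, j = 21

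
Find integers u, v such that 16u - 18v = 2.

Step 1: Check solvability.
gcd(16, 18) = 2
Since 2 divides 2, solutions exist.

Step 2: Apply extended Euclidean algorithm to find gcd.
We find integers such that 16*x0 + 18*y0 = 2

Step 3: Scale the particular solution.
Multiply by 2/2 = 1:
u = -1, v = -1

Step 4: Verify.
16*(-1) - 18*(-1) = 2 = 2 ✓

u = -1, v = -1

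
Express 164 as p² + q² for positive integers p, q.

We need to find integers p, q > 0 such that p² + q² = 164.
Trying p = 8: q² = 164 - 8² = 164 - 64 = 100
q = 10
Check: 8² + 10² = 64 + 100 = 164 ✓

164 = 8² + 10²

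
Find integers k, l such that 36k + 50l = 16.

Step 1: Check solvability.
gcd(36, 50) = 2
Since 2 divides 16, solutions exist.

Step 2: Apply extended Euclidean algorithm to find gcd.
We find integers such that 36*x0 + 50*y0 = 2

Step 3: Scale the particular solution.
Multiply by 16/2 = 8:
k = 56, l = -40

Step 4: Verify.
36*(56) + 50*(-40) = 16 = 16 ✓

k = 56, l = -40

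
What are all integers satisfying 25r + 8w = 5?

Step 1: Compute gcd(25, 8) = 1.
Since 1 divides 5, solutions exist.

Step 2: Find a particular solution using extended Euclidean algorithm.
We get r₀ = 5, w₀ = -15.
Check: 25*5 + 8*-15 = 5 = 5 ✓

Step 3: Write the general solution.
r = 5 + (8/1)t = 5 + 8t
w = -15 - (25/1)t = -15 - 25t
for any integer t.

r = 5 + 8t, w = -15 - 25t for integer t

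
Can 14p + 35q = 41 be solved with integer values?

Step 1: Compute gcd(14, 35).
gcd(14, 35) = 7

Step 2: Check divisibility.
Does 7 divide 41? 41 = 7 x 5 + 6, so no.

By the theorem on linear Diophantine equations, 14p + 35q = 41 has integer solutions if and only if gcd(14, 35) divides 41. Since 7 does not divide 41, no solutions exist.

No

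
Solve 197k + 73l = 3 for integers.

Step 1: Check solvability.
gcd(197, 73) = 1
Since 1 divides 3, solutions exist.

Step 2: Apply extended Euclidean algorithm to find gcd.
We find integers such that 197*x0 + 73*y0 = 1

Step 3: Scale the particular solution.
Multiply by 3/1 = 3:
k = -30, l = 81

Step 4: Verify.
197*(-30) + 73*(81) = 3 = 3 ✓

k = -30, l = 81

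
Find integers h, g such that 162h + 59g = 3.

Step 1: Check solvability.
gcd(162, 59) = 1
Since 1 divides 3, solutions exist.

Step 2: Apply extended Euclidean algorithm to find gcd.
We find integers such that 162*x0 + 59*y0 = 1

Step 3: Scale the particular solution.
Multiply by 3/1 = 3:
h = -12, g = 33

Step 4: Verify.
162*(-12) + 59*(33) = 3 = 3 ✓

h = -12, g = 33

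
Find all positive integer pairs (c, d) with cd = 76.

The positive divisors of 76 are: 1, 2, 4, 19, 38, 76.
Each divisor d gives the pair (d, 76/d):
(1, 76), (2, 38), (4, 19), (19, 4), (38, 2), (76, 1)

(1, 76), (2, 38), (4, 19), (19, 4), (38, 2), (76, 1)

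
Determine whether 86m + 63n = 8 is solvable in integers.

Step 1: Compute gcd(86, 63).
gcd(86, 63) = 1

Step 2: Check divisibility.
Does 1 divide 8? 8 = 1 x 8, so yes.

By the theorem on linear Diophantine equations, 86m + 63n = 8 has integer solutions if and only if gcd(86, 63) divides 8. Since 1 | 8, solutions exist.

Yes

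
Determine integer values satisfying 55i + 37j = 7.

Step 1: Check solvability.
gcd(55, 37) = 1
Since 1 divides 7, solutions exist.

Step 2: Apply extended Euclidean algorithm to find gcd.
We find integers such that 55*x0 + 37*y0 = 1

Step 3: Scale the particular solution.
Multiply by 7/1 = 7:
i = -14, j = 21

Step 4: Verify.
55*(-14) + 37*(21) = 7 = 7 ✓

i = -14, j = 21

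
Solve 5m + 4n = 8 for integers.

Step 1: Check solvability.
gcd(5, 4) = 1
Since 1 divides 8, solutions exist.

Step 2: Apply extended Euclidean algorithm to find gcd.
We find integers such that 5*x0 + 4*y0 = 1

Step 3: Scale the particular solution.
Multiply by 8/1 = 8:
m = 8, n = -8

Step 4: Verify.
5*(8) + 4*(-8) = 8 = 8 ✓

m = 8, n = -8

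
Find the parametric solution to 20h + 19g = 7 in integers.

Step 1: Compute gcd(20, 19) = 1.
Since 1 divides 7, solutions exist.

Step 2: Find a particular solution using extended Euclidean algorithm.
We get h₀ = 7, g₀ = -7.
Check: 20*7 + 19*-7 = 7 = 7 ✓

Step 3: Write the general solution.
h = 7 + (19/1)t = 7 + 19t
g = -7 - (20/1)t = -7 - 20t
for any integer t.

h = 7 + 19t, g = -7 - 20t for integer t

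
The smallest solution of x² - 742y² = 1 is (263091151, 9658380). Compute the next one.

Solutions to x² - Dy² = 1 are generated by powers of (x₀ + y₀√D).
The next solution satisfies x₁ + y₁√742 = (x₀ + y₀√742)², giving:
x₁ = x₀² + 742y₀² = 263091151² + 742·9658380² = 69216953734504801 + 69216953734504800 = 138433907469009601
y₁ = 2x₀y₀ = 2·263091151·9658380 = 5082068621990760

Verify: 138433907469009601² - 742·5082068621990760² = 19163946737138312193852219830179201 - 19163946737138312193852219830179200 = 1 ✓

x = 138433907469009601, y = 5082068621990760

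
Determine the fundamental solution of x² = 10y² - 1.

We need x² = 10y² - 1. Try successive y:
y = 1: x² = 10·1² - 1 = 9 = 3² ✓
Check: 3² - 10·1² = 9 - 10 = -1 ✓

x = 3, y = 1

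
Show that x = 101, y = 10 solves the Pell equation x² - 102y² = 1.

Compute x² = 101² = 10201
Compute 102y² = 102·10² = 102·100 = 10200
x² - 102y² = 10201 - 10200 = 1
Since this equals 1, (101, 10) is a solution.

Yes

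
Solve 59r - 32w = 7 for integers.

Step 1: Check solvability.
gcd(59, 32) = 1
Since 1 divides 7, solutions exist.

Step 2: Apply extended Euclidean algorithm to find gcd.
We find integers such that 59*x0 + 32*y0 = 1

Step 3: Scale the particular solution.
Multiply by 7/1 = 7:
r = -91, w = -168

Step 4: Verify.
59*(-91) - 32*(-168) = 7 = 7 ✓

r = -91, w = -168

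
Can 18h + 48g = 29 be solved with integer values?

Step 1: Compute gcd(18, 48).
gcd(18, 48) = 6

Step 2: Check divisibility.
Does 6 divide 29? 29 = 6 x 4 + 5, so no.

By the theorem on linear Diophantine equations, 18h + 48g = 29 has integer solutions if and only if gcd(18, 48) divides 29. Since 6 does not divide 29, no solutions exist.

No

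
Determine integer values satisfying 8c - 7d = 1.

Step 1: Check solvability.
gcd(8, 7) = 1
Since 1 divides 1, solutions exist.

Step 2: Apply extended Euclidean algorithm to find gcd.
We find integers such that 8*x0 + 7*y0 = 1

Step 3: Scale the particular solution.
Multiply by 1/1 = 1:
c = 1, d = 1

Step 4: Verify.
8*(1) - 7*(1) = 1 = 1 ✓

c = 1, d = 1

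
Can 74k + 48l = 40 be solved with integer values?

Step 1: Compute gcd(74, 48).
gcd(74, 48) = 2

Step 2: Check divisibility.
Does 2 divide 40? 40 = 2 x 20, so yes.

By the theorem on linear Diophantine equations, 74k + 48l = 40 has integer solutions if and only if gcd(74, 48) divides 40. Since 2 | 40, solutions exist.

Yes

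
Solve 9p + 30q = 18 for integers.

Step 1: Check solvability.
gcd(9, 30) = 3
Since 3 divides 18, solutions exist.

Step 2: Apply extended Euclidean algorithm to find gcd.
We find integers such that 9*x0 + 30*y0 = 3

Step 3: Scale the particular solution.
Multiply by 18/3 = 6:
p = -18, q = 6

Step 4: Verify.
9*(-18) + 30*(6) = 18 = 18 ✓

p = -18, q = 6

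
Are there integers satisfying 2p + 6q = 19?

Step 1: Compute gcd(2, 6).
gcd(2, 6) = 2

Step 2: Check divisibility.
Does 2 divide 19? 19 = 2 x 9 + 1, so no.

By the theorem on linear Diophantine equations, 2p + 6q = 19 has integer solutions if and only if gcd(2, 6) divides 19. Since 2 does not divide 19, no solutions exist.

No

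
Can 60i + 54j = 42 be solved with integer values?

Step 1: Compute gcd(60, 54).
gcd(60, 54) = 6

Step 2: Check divisibility.
Does 6 divide 42? 42 = 6 x 7, so yes.

By the theorem on linear Diophantine equations, 60i + 54j = 42 has integer solutions if and only if gcd(60, 54) divides 42. Since 6 | 42, solutions exist.

Yes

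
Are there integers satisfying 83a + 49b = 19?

Step 1: Compute gcd(83, 49).
gcd(83, 49) = 1

Step 2: Check divisibility.
Does 1 divide 19? 19 = 1 x 19, so yes.

By the theorem on linear Diophantine equations, 83a + 49b = 19 has integer solutions if and only if gcd(83, 49) divides 19. Since 1 | 19, solutions exist.

Yes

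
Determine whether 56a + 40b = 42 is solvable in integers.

Step 1: Compute gcd(56, 40).
gcd(56, 40) = 8

Step 2: Check divisibility.
Does 8 divide 42? 42 = 8 x 5 + 2, so no.

By the theorem on linear Diophantine equations, 56a + 40b = 42 has integer solutions if and only if gcd(56, 40) divides 42. Since 8 does not divide 42, no solutions exist.

No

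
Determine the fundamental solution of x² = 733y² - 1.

We need x² = 733y² - 1. Try successive y:
y = 1: x² = 733·1² - 1 = 732, not a perfect square
y = 2: x² = 733·2² - 1 = 2931, not a perfect square
y = 3: x² = 733·3² - 1 = 6596, not a perfect square
...
y = 365: x² = 733·365² - 1 = 97653924 = 9882² ✓
Check: 9882² - 733·365² = 97653924 - 97653925 = -1 ✓

x = 9882, y = 365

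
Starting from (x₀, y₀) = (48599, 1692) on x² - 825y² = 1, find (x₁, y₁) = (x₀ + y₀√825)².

Solutions to x² - Dy² = 1 are generated by powers of (x₀ + y₀√D).
The next solution satisfies x₁ + y₁√825 = (x₀ + y₀√825)², giving:
x₁ = x₀² + 825y₀² = 48599² + 825·1692² = 2361862801 + 2361862800 = 4723725601
y₁ = 2x₀y₀ = 2·48599·1692 = 164459016

Verify: 4723725601² - 825·164459016² = 22313583553542811201 - 22313583553542811200 = 1 ✓

x = 4723725601, y = 164459016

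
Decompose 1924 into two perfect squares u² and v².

We need to find integers u, v > 0 such that u² + v² = 1924.
Trying u = 18: v² = 1924 - 18² = 1924 - 324 = 1600
v = 40
Check: 18² + 40² = 324 + 1600 = 1924 ✓

1924 = 18² + 40²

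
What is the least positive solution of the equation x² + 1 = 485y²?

We need x² = 485y² - 1. Try successive y:
y = 1: x² = 485·1² - 1 = 484 = 22² ✓
Check: 22² - 485·1² = 484 - 485 = -1 ✓

x = 22, y = 1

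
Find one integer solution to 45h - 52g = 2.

Step 1: Check solvability.
gcd(45, 52) = 1
Since 1 divides 2, solutions exist.

Step 2: Apply extended Euclidean algorithm to find gcd.
We find integers such that 45*x0 + 52*y0 = 1

Step 3: Scale the particular solution.
Multiply by 2/1 = 2:
h = -30, g = -26

Step 4: Verify.
45*(-30) - 52*(-26) = 2 = 2 ✓

h = -30, g = -26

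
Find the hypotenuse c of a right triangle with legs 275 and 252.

c² = a² + b² = 275² + 252² = 75625 + 63504 = 139129
c = 373

373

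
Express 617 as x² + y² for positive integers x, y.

We need to find integers x, y > 0 such that x² + y² = 617.
Trying x = 16: y² = 617 - 16² = 617 - 256 = 361
y = 19
Check: 16² + 19² = 256 + 361 = 617 ✓

617 = 16² + 19²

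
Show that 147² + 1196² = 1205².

Compute a² + b² = 147² + 1196² = 21609 + 1430416 = 1452025
Compute c² = 1205² = 1452025
Since 1452025 = 1452025, confirmed.

Yes, it is a Pythagorean triple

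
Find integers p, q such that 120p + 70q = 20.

Step 1: Check solvability.
gcd(120, 70) = 10
Since 10 divides 20, solutions exist.

Step 2: Apply extended Euclidean algorithm to find gcd.
We find integers such that 120*x0 + 70*y0 = 10

Step 3: Scale the particular solution.
Multiply by 20/10 = 2:
p = 6, q = -10

Step 4: Verify.
120*(6) + 70*(-10) = 20 = 20 ✓

p = 6, q = -10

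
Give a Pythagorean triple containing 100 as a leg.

We need the other leg and hypotenuse such that 100² + x² = c².
Take x = 105, c = 145: 100² + 105² = 10000 + 11025 = 21025 = 145² ✓
Triple: (105, 100, 145)

(105, 100, 145)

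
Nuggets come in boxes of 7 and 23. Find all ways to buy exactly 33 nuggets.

We need non-negative integers (x, y) with 7x + 23y = 33.
For each x in 0..4, check if 33 - 7x is a non-negative multiple of 23.
No x yields an integer y ≥ 0.

No solution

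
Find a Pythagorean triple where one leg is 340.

We need the other leg and hypotenuse such that 340² + x² = c².
Take x = 1425, c = 1465: 340² + 1425² = 115600 + 2030625 = 2146225 = 1465² ✓
Triple: (1425, 340, 1465)

(1425, 340, 1465)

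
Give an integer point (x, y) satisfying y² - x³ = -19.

Try small integer x values and check whether x³ - 19 is a perfect square.
x = 7: x³ - 19 = 7³ - 19 = 343 - 19 = 324
Is 324 a perfect square? 18² = 324 ✓
So (x, y) = (7, 18) is a solution.

x = 7, y = 18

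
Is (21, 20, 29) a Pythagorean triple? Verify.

Compute a² + b² = 21² + 20² = 441 + 400 = 841
Compute c² = 29² = 841
Since 841 = 841, confirmed.

Yes, it is a Pythagorean triple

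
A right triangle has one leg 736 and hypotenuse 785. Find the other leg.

a² = c² - b² = 616225 - 541696 = 74529
a = 273

273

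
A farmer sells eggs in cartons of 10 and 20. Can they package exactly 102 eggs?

We need non-negative a, b with 10a + 20b = 102.
gcd(10, 20) = 10, and 10 does not divide 102.
No integer solutions exist.

No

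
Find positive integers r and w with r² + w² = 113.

We need to find integers r, w > 0 such that r² + w² = 113.
Trying r = 7: w² = 113 - 7² = 113 - 49 = 64
w = 8
Check: 7² + 8² = 49 + 64 = 113 ✓

113 = 7² + 8²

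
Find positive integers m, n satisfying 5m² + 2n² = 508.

Try small values of m and check whether (508 - 5m²)/2 is a perfect square.
m = 10: 5·10² = 500, so 2n² = 508 - 500 = 8, giving n² = 4, n = 2.
Check: 5·10² + 2·2² = 500 + 8 = 508 ✓

m = 10, n = 2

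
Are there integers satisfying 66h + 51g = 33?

Step 1: Compute gcd(66, 51).
gcd(66, 51) = 3

Step 2: Check divisibility.
Does 3 divide 33? 33 = 3 x 11, so yes.

By the theorem on linear Diophantine equations, 66h + 51g = 33 has integer solutions if and only if gcd(66, 51) divides 33. Since 3 | 33, solutions exist.

Yes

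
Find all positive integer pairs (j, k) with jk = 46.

The positive divisors of 46 are: 1, 2, 23, 46.
Each divisor d gives the pair (d, 46/d):
(1, 46), (2, 23), (23, 2), (46, 1)

(1, 46), (2, 23), (23, 2), (46, 1)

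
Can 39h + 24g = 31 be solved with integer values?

Step 1: Compute gcd(39, 24).
gcd(39, 24) = 3

Step 2: Check divisibility.
Does 3 divide 31? 31 = 3 x 10 + 1, so no.

By the theorem on linear Diophantine equations, 39h + 24g = 31 has integer solutions if and only if gcd(39, 24) divides 31. Since 3 does not divide 31, no solutions exist.

No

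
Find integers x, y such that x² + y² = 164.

We need to find integers x, y > 0 such that x² + y² = 164.
Trying x = 8: y² = 164 - 8² = 164 - 64 = 100
y = 10
Check: 8² + 10² = 64 + 100 = 164 ✓

164 = 8² + 10²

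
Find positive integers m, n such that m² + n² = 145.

Search for m with 145 - m² a perfect square.
m = 1: 145 - 1² = 145 - 1 = 144 = 12² ✓
So m = 1, n = 12.

m = 1, n = 12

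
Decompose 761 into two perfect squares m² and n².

We need to find integers m, n > 0 such that m² + n² = 761.
Trying m = 19: n² = 761 - 19² = 761 - 361 = 400
n = 20
Check: 19² + 20² = 361 + 400 = 761 ✓

761 = 19² + 20²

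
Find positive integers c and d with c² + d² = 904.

We need to find integers c, d > 0 such that c² + d² = 904.
Trying c = 2: d² = 904 - 2² = 904 - 4 = 900
d = 30
Check: 2² + 30² = 4 + 900 = 904 ✓

904 = 2² + 30²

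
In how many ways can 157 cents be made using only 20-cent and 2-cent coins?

We need non-negative integers (x, y) with 20x + 2y = 157.
For each x from 0 to 7, check if (157 - 20x) is a non-negative multiple of 2.
Solutions (x, y): none
Count: 0

0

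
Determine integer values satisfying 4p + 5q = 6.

Step 1: Check solvability.
gcd(4, 5) = 1
Since 1 divides 6, solutions exist.

Step 2: Apply extended Euclidean algorithm to find gcd.
We find integers such that 4*x0 + 5*y0 = 1

Step 3: Scale the particular solution.
Multiply by 6/1 = 6:
p = -6, q = 6

Step 4: Verify.
4*(-6) + 5*(6) = 6 = 6 ✓

p = -6, q = 6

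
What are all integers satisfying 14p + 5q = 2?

Step 1: Compute gcd(14, 5) = 1.
Since 1 divides 2, solutions exist.

Step 2: Find a particular solution using extended Euclidean algorithm.
We get p₀ = -2, q₀ = 6.
Check: 14*-2 + 5*6 = 2 = 2 ✓

Step 3: Write the general solution.
p = -2 + (5/1)t = -2 + 5t
q = 6 - (14/1)t = 6 - 14t
for any integer t.

p = -2 + 5t, q = 6 - 14t for integer t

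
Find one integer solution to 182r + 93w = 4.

Step 1: Check solvability.
gcd(182, 93) = 1
Since 1 divides 4, solutions exist.

Step 2: Apply extended Euclidean algorithm to find gcd.
We find integers such that 182*x0 + 93*y0 = 1

Step 3: Scale the particular solution.
Multiply by 4/1 = 4:
r = 92, w = -180

Step 4: Verify.
182*(92) + 93*(-180) = 4 = 4 ✓

r = 92, w = -180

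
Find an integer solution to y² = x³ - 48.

Try small integer x values and check whether x³ - 48 is a perfect square.
x = 4: x³ - 48 = 4³ - 48 = 64 - 48 = 16
Is 16 a perfect square? 4² = 16 ✓
So (x, y) = (4, 4) is a solution.

x = 4, y = 4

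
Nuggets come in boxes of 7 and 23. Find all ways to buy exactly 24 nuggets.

We need non-negative integers (x, y) with 7x + 23y = 24.
For each x in 0..3, check if 24 - 7x is a non-negative multiple of 23.
No x yields an integer y ≥ 0.

No solution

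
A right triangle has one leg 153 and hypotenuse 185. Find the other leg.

b² = c² - a² = 34225 - 23409 = 10816
b = 104

104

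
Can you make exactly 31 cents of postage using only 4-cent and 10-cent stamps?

We need non-negative x, y with 4x + 10y = 31.
gcd(4, 10) = 2, and 2 does not divide 31.
No integer solutions exist, so certainly no non-negative ones.

No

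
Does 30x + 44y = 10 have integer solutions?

Step 1: Compute gcd(30, 44).
gcd(30, 44) = 2

Step 2: Check divisibility.
Does 2 divide 10? 10 = 2 x 5, so yes.

By the theorem on linear Diophantine equations, 30x + 44y = 10 has integer solutions if and only if gcd(30, 44) divides 10. Since 2 | 10, solutions exist.

Yes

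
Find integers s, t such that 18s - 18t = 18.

Step 1: Check solvability.
gcd(18, 18) = 18
Since 18 divides 18, solutions exist.

Step 2: Apply extended Euclidean algorithm to find gcd.
We find integers such that 18*x0 + 18*y0 = 18

Step 3: Scale the particular solution.
Multiply by 18/18 = 1:
s = 0, t = -1

Step 4: Verify.
18*(0) - 18*(-1) = 18 = 18 ✓

s = 0, t = -1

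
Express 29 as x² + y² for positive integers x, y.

We need to find integers x, y > 0 such that x² + y² = 29.
Trying x = 2: y² = 29 - 2² = 29 - 4 = 25
y = 5
Check: 2² + 5² = 4 + 25 = 29 ✓

29 = 2² + 5²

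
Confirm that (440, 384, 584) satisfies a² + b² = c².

Compute a² + b² = 440² + 384² = 193600 + 147456 = 341056
Compute c² = 584² = 341056
Since 341056 = 341056, confirmed.

Yes, it is a Pythagorean triple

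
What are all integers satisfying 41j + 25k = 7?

Step 1: Compute gcd(41, 25) = 1.
Since 1 divides 7, solutions exist.

Step 2: Find a particular solution using extended Euclidean algorithm.
We get j₀ = 77, k₀ = -126.
Check: 41*77 + 25*-126 = 7 = 7 ✓

Step 3: Write the general solution.
j = 77 + (25/1)t = 77 + 25t
k = -126 - (41/1)t = -126 - 41t
for any integer t.

j = 77 + 25t, k = -126 - 41t for integer t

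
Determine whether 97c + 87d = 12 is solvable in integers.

Step 1: Compute gcd(97, 87).
gcd(97, 87) = 1

Step 2: Check divisibility.
Does 1 divide 12? 12 = 1 x 12, so yes.

By the theorem on linear Diophantine equations, 97c + 87d = 12 has integer solutions if and only if gcd(97, 87) divides 12. Since 1 | 12, solutions exist.

Yes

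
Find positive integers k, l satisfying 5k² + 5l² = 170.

Try small values of k and check whether (170 - 5k²)/5 is a perfect square.
k = 3: 5·3² = 45, so 5l² = 170 - 45 = 125, giving l² = 25, l = 5.
Check: 5·3² + 5·5² = 45 + 125 = 170 ✓

k = 3, l = 5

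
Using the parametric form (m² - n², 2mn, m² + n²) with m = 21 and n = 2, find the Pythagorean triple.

a = m² - n² = 441 - 4 = 437
b = 2mn = 2·21·2 = 84
c = m² + n² = 441 + 4 = 445
Verify: 437² + 84² = 190969 + 7056 = 198025 = 445² ✓

(437, 84, 445)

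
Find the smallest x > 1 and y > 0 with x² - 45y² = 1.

We seek the smallest positive integers (x, y) with x² - 45y² = 1, i.e., x² = 45y² + 1.
Try successive y values:
y = 1: x² = 45·1² + 1 = 46, not a perfect square
y = 2: x² = 45·2² + 1 = 181, not a perfect square
y = 3: x² = 45·3² + 1 = 406, not a perfect square
... continuing the search (or via continued fractions) ...
y = 24: x² = 45·24² + 1 = 25921, x = 161 ✓

Verify: 161² - 45·24² = 25921 - 25920 = 1 ✓

x = 161, y = 24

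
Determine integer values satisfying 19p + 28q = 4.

Step 1: Check solvability.
gcd(19, 28) = 1
Since 1 divides 4, solutions exist.

Step 2: Apply extended Euclidean algorithm to find gcd.
We find integers such that 19*x0 + 28*y0 = 1

Step 3: Scale the particular solution.
Multiply by 4/1 = 4:
p = 12, q = -8

Step 4: Verify.
19*(12) + 28*(-8) = 4 = 4 ✓

p = 12, q = -8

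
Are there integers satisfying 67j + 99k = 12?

Step 1: Compute gcd(67, 99).
gcd(67, 99) = 1

Step 2: Check divisibility.
Does 1 divide 12? 12 = 1 x 12, so yes.

By the theorem on linear Diophantine equations, 67j + 99k = 12 has integer solutions if and only if gcd(67, 99) divides 12. Since 1 | 12, solutions exist.

Yes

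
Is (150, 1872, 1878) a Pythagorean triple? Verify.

Compute a² + b² = 150² + 1872² = 22500 + 3504384 = 3526884
Compute c² = 1878² = 3526884
Since 3526884 = 3526884, confirmed.

Yes, it is a Pythagorean triple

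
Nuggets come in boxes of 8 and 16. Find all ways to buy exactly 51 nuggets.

We need non-negative integers (x, y) with 8x + 16y = 51.
For each x in 0..6, check if 51 - 8x is a non-negative multiple of 16.
No x yields an integer y ≥ 0.

No solution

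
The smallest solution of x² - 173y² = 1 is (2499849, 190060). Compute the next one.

Solutions to x² - Dy² = 1 are generated by powers of (x₀ + y₀√D).
The next solution satisfies x₁ + y₁√173 = (x₀ + y₀√173)², giving:
x₁ = x₀² + 173y₀² = 2499849² + 173·190060² = 6249245022801 + 6249245022800 = 12498490045601
y₁ = 2x₀y₀ = 2·2499849·190060 = 950242601880

Verify: 12498490045601² - 173·950242601880² = 156212253419987287059451201 - 156212253419987287059451200 = 1 ✓

x = 12498490045601, y = 950242601880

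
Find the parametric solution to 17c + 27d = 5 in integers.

Step 1: Compute gcd(17, 27) = 1.
Since 1 divides 5, solutions exist.

Step 2: Find a particular solution using extended Euclidean algorithm.
We get c₀ = 40, d₀ = -25.
Check: 17*40 + 27*-25 = 5 = 5 ✓

Step 3: Write the general solution.
c = 40 + (27/1)t = 40 + 27t
d = -25 - (17/1)t = -25 - 17t
for any integer t.

c = 40 + 27t, d = -25 - 17t for integer t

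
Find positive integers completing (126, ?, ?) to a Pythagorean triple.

We need the other leg and hypotenuse such that 126² + x² = c².
Take x = 120, c = 174: 126² + 120² = 15876 + 14400 = 30276 = 174² ✓
Triple: (126, 120, 174)

(126, 120, 174)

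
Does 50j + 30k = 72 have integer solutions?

Step 1: Compute gcd(50, 30).
gcd(50, 30) = 10

Step 2: Check divisibility.
Does 10 divide 72? 72 = 10 x 7 + 2, so no.

By the theorem on linear Diophantine equations, 50j + 30k = 72 has integer solutions if and only if gcd(50, 30) divides 72. Since 10 does not divide 72, no solutions exist.

No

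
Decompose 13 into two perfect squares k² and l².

We need to find integers k, l > 0 such that k² + l² = 13.
Trying k = 2: l² = 13 - 2² = 13 - 4 = 9
l = 3
Check: 2² + 3² = 4 + 9 = 13 ✓

13 = 2² + 3²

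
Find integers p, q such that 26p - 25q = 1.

Step 1: Check solvability.
gcd(26, 25) = 1
Since 1 divides 1, solutions exist.

Step 2: Apply extended Euclidean algorithm to find gcd.
We find integers such that 26*x0 + 25*y0 = 1

Step 3: Scale the particular solution.
Multiply by 1/1 = 1:
p = 1, q = 1

Step 4: Verify.
26*(1) - 25*(1) = 1 = 1 ✓

p = 1, q = 1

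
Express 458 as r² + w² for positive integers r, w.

We need to find integers r, w > 0 such that r² + w² = 458.
Trying r = 13: w² = 458 - 13² = 458 - 169 = 289
w = 17
Check: 13² + 17² = 169 + 289 = 458 ✓

458 = 13² + 17²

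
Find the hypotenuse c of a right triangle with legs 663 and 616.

c² = a² + b² = 663² + 616² = 439569 + 379456 = 819025
c = sqrt(819025) = 905

905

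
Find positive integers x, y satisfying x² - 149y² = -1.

We need x² = 149y² - 1. Try successive y:
y = 1: x² = 149·1² - 1 = 148, not a perfect square
y = 2: x² = 149·2² - 1 = 595, not a perfect square
y = 3: x² = 149·3² - 1 = 1340, not a perfect square
...
y = 9305: x² = 149·9305² - 1 = 12900870724 = 113582² ✓
Check: 113582² - 149·9305² = 12900870724 - 12900870725 = -1 ✓

x = 113582, y = 9305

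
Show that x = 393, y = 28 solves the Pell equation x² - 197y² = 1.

Compute x² = 393² = 154449
Compute 197y² = 197·28² = 197·784 = 154448
x² - 197y² = 154449 - 154448 = 1
Since this equals 1, (393, 28) is a solution.

Yes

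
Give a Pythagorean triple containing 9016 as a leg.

We need the other leg and hypotenuse such that 9016² + x² = c².
Take x = 13440, c = 16184: 9016² + 13440² = 81288256 + 180633600 = 261921856 = 16184² ✓
Triple: (9016, 13440, 16184)

(9016, 13440, 16184)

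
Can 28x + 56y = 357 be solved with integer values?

Step 1: Compute gcd(28, 56).
gcd(28, 56) = 28

Step 2: Check divisibility.
Does 28 divide 357? 357 = 28 x 12 + 21, so no.

By the theorem on linear Diophantine equations, 28x + 56y = 357 has integer solutions if and only if gcd(28, 56) divides 357. Since 28 does not divide 357, no solutions exist.

No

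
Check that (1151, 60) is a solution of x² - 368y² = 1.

Compute x² = 1151² = 1324801
Compute 368y² = 368·60² = 368·3600 = 1324800
x² - 368y² = 1324801 - 1324800 = 1
Since this equals 1, (1151, 60) is a solution.

Yes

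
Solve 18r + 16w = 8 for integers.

Step 1: Check solvability.
gcd(18, 16) = 2
Since 2 divides 8, solutions exist.

Step 2: Apply extended Euclidean algorithm to find gcd.
We find integers such that 18*x0 + 16*y0 = 2

Step 3: Scale the particular solution.
Multiply by 8/2 = 4:
r = 4, w = -4

Step 4: Verify.
18*(4) + 16*(-4) = 8 = 8 ✓

r = 4, w = -4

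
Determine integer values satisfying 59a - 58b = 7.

Step 1: Check solvability.
gcd(59, 58) = 1
Since 1 divides 7, solutions exist.

Step 2: Apply extended Euclidean algorithm to find gcd.
We find integers such that 59*x0 + 58*y0 = 1

Step 3: Scale the particular solution.
Multiply by 7/1 = 7:
a = 7, b = 7

Step 4: Verify.
59*(7) - 58*(7) = 7 = 7 ✓

a = 7, b = 7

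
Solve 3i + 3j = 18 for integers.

Step 1: Check solvability.
gcd(3, 3) = 3
Since 3 divides 18, solutions exist.

Step 2: Apply extended Euclidean algorithm to find gcd.
We find integers such that 3*x0 + 3*y0 = 3

Step 3: Scale the particular solution.
Multiply by 18/3 = 6:
i = 0, j = 6

Step 4: Verify.
3*(0) + 3*(6) = 18 = 18 ✓

i = 0, j = 6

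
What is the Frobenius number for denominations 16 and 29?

For two coprime denominations a and b, the Frobenius number (largest value not representable as a non-negative combination) is ab - a - b.
Here gcd(16, 29) = 1, so they are coprime.
F(16, 29) = 16·29 - 16 - 29 = 464 - 45 = 419

419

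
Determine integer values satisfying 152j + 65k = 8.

Step 1: Check solvability.
gcd(152, 65) = 1
Since 1 divides 8, solutions exist.

Step 2: Apply extended Euclidean algorithm to find gcd.
We find integers such that 152*x0 + 65*y0 = 1

Step 3: Scale the particular solution.
Multiply by 8/1 = 8:
j = 24, k = -56

Step 4: Verify.
152*(24) + 65*(-56) = 8 = 8 ✓

j = 24, k = -56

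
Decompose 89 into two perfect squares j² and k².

We need to find integers j, k > 0 such that j² + k² = 89.
Trying j = 5: k² = 89 - 5² = 89 - 25 = 64
k = 8
Check: 5² + 8² = 25 + 64 = 89 ✓

89 = 5² + 8²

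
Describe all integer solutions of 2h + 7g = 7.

Step 1: Compute gcd(2, 7) = 1.
Since 1 divides 7, solutions exist.

Step 2: Find a particular solution using extended Euclidean algorithm.
We get h₀ = -21, g₀ = 7.
Check: 2*-21 + 7*7 = 7 = 7 ✓

Step 3: Write the general solution.
h = -21 + (7/1)t = -21 + 7t
g = 7 - (2/1)t = 7 - 2t
for any integer t.

h = -21 + 7t, g = 7 - 2t for integer t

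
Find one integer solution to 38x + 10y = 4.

Step 1: Check solvability.
gcd(38, 10) = 2
Since 2 divides 4, solutions exist.

Step 2: Apply extended Euclidean algorithm to find gcd.
We find integers such that 38*x0 + 10*y0 = 2

Step 3: Scale the particular solution.
Multiply by 4/2 = 2:
x = -2, y = 8

Step 4: Verify.
38*(-2) + 10*(8) = 4 = 4 ✓

x = -2, y = 8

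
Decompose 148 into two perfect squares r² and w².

We need to find integers r, w > 0 such that r² + w² = 148.
Trying r = 2: w² = 148 - 2² = 148 - 4 = 144
w = 12
Check: 2² + 12² = 4 + 144 = 148 ✓

148 = 2² + 12²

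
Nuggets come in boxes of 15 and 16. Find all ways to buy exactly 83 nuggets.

We need non-negative integers (x, y) with 15x + 16y = 83.
For each x in 0..5, check if 83 - 15x is a non-negative multiple of 16.
No x yields an integer y ≥ 0.

No solution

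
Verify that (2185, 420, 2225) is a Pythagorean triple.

Compute a² + b² = 2185² + 420² = 4774225 + 176400 = 4950625
Compute c² = 2225² = 4950625
Since 4950625 = 4950625, confirmed.

Yes, it is a Pythagorean triple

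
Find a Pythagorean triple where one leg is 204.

We need the other leg and hypotenuse such that 204² + x² = c².
Take x = 253, c = 325: 204² + 253² = 41616 + 64009 = 105625 = 325² ✓
Triple: (253, 204, 325)

(253, 204, 325)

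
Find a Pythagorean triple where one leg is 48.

We need the other leg and hypotenuse such that 48² + x² = c².
Take x = 140, c = 148: 48² + 140² = 2304 + 19600 = 21904 = 148² ✓
Triple: (140, 48, 148)

(140, 48, 148)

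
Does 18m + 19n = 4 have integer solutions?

Step 1: Compute gcd(18, 19).
gcd(18, 19) = 1

Step 2: Check divisibility.
Does 1 divide 4? 4 = 1 x 4, so yes.

By the theorem on linear Diophantine equations, 18m + 19n = 4 has integer solutions if and only if gcd(18, 19) divides 4. Since 1 | 4, solutions exist.

Yes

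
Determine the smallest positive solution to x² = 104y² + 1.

We seek the smallest positive integers (x, y) with x² - 104y² = 1, i.e., x² = 104y² + 1.
Try successive y values:
y = 1: x² = 104·1² + 1 = 105, not a perfect square
y = 2: x² = 104·2² + 1 = 417, not a perfect square
y = 3: x² = 104·3² + 1 = 937, not a perfect square
... continuing the search (or via continued fractions) ...
y = 5: x² = 104·5² + 1 = 2601, x = 51 ✓

Verify: 51² - 104·5² = 2601 - 2600 = 1 ✓

x = 51, y = 5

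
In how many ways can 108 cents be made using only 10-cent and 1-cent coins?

We need non-negative integers (x, y) with 10x + 1y = 108.
For each x from 0 to 10, check if (108 - 10x) is a non-negative multiple of 1.
Solutions (x, y): (0,108), (1,98), (2,88), (3,78), ...
Count: 11

11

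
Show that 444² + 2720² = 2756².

Compute a² + b²:
444² + 2720² = 197136 + 7398400 = 7595536
Compute c²:
2756² = 7595536
Since 7595536 = 7595536, it is a Pythagorean triple.

Yes, it is a Pythagorean triple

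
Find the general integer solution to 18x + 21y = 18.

Step 1: Compute gcd(18, 21) = 3.
Since 3 divides 18, solutions exist.

Step 2: Find a particular solution using extended Euclidean algorithm.
We get x₀ = -6, y₀ = 6.
Check: 18*-6 + 21*6 = 18 = 18 ✓

Step 3: Write the general solution.
x = -6 + (21/3)t = -6 + 7t
y = 6 - (18/3)t = 6 - 6t
for any integer t.

x = -6 + 7t, y = 6 - 6t for integer t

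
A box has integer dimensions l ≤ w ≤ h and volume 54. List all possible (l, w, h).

Iterate l from 1 to ⌊54^(1/3)⌋. For each l dividing 54, iterate w ≥ l with w dividing 54/l, and set h = 54/(l·w).
Triples found (6): (1×1×54), (1×2×27), (1×3×18), (1×6×9), (2×3×9), (3×3×6)

(1×1×54), (1×2×27), (1×3×18), (1×6×9), (2×3×9), (3×3×6)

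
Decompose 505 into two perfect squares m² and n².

We need to find integers m, n > 0 such that m² + n² = 505.
Trying m = 8: n² = 505 - 8² = 505 - 64 = 441
n = 21
Check: 8² + 21² = 64 + 441 = 505 ✓

505 = 8² + 21²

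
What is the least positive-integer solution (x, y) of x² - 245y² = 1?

We seek the smallest positive integers (x, y) with x² - 245y² = 1, i.e., x² = 245y² + 1.
Try successive y values:
y = 1: x² = 245·1² + 1 = 246, not a perfect square
y = 2: x² = 245·2² + 1 = 981, not a perfect square
y = 3: x² = 245·3² + 1 = 2206, not a perfect square
... continuing the search (or via continued fractions) ...
y = 3312: x² = 245·3312² + 1 = 2687489281, x = 51841 ✓

Verify: 51841² - 245·3312² = 2687489281 - 2687489280 = 1 ✓

x = 51841, y = 3312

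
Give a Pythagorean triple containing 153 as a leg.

We need the other leg and hypotenuse such that 153² + x² = c².
Take x = 104, c = 185: 153² + 104² = 23409 + 10816 = 34225 = 185² ✓
Triple: (153, 104, 185)

(153, 104, 185)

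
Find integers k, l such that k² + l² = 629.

We need to find integers k, l > 0 such that k² + l² = 629.
Trying k = 2: l² = 629 - 2² = 629 - 4 = 625
l = 25
Check: 2² + 25² = 4 + 625 = 629 ✓

629 = 2² + 25²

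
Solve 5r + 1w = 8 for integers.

Step 1: Check solvability.
gcd(5, 1) = 1
Since 1 divides 8, solutions exist.

Step 2: Apply extended Euclidean algorithm to find gcd.
We find integers such that 5*x0 + 1*y0 = 1

Step 3: Scale the particular solution.
Multiply by 8/1 = 8:
r = 0, w = 8

Step 4: Verify.
5*(0) + 1*(8) = 8 = 8 ✓

r = 0, w = 8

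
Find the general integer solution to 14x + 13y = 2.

Step 1: Compute gcd(14, 13) = 1.
Since 1 divides 2, solutions exist.

Step 2: Find a particular solution using extended Euclidean algorithm.
We get x₀ = 2, y₀ = -2.
Check: 14*2 + 13*-2 = 2 = 2 ✓

Step 3: Write the general solution.
x = 2 + (13/1)t = 2 + 13t
y = -2 - (14/1)t = -2 - 14t
for any integer t.

x = 2 + 13t, y = -2 - 14t for integer t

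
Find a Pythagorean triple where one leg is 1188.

We need the other leg and hypotenuse such that 1188² + x² = c².
Take x = 1216, c = 1700: 1188² + 1216² = 1411344 + 1478656 = 2890000 = 1700² ✓
Triple: (1188, 1216, 1700)

(1188, 1216, 1700)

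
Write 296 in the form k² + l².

We need to find integers k, l > 0 such that k² + l² = 296.
Trying k = 10: l² = 296 - 10² = 296 - 100 = 196
l = 14
Check: 10² + 14² = 100 + 196 = 296 ✓

296 = 10² + 14²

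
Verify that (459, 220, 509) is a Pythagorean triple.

Compute a² + b² = 459² + 220² = 210681 + 48400 = 259081
Compute c² = 509² = 259081
Since 259081 = 259081, confirmed.

Yes, it is a Pythagorean triple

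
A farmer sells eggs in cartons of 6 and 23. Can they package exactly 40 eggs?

We need non-negative a, b with 6a + 23b = 40.
gcd(6, 23) = 1 divides 40, but no a in [0, 6] gives non-negative b.

No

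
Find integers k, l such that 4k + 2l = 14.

Step 1: Check solvability.
gcd(4, 2) = 2
Since 2 divides 14, solutions exist.

Step 2: Apply extended Euclidean algorithm to find gcd.
We find integers such that 4*x0 + 2*y0 = 2

Step 3: Scale the particular solution.
Multiply by 14/2 = 7:
k = 0, l = 7

Step 4: Verify.
4*(0) + 2*(7) = 14 = 14 ✓

k = 0, l = 7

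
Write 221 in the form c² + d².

We need to find integers c, d > 0 such that c² + d² = 221.
Trying c = 5: d² = 221 - 5² = 221 - 25 = 196
d = 14
Check: 5² + 14² = 25 + 196 = 221 ✓

221 = 5² + 14²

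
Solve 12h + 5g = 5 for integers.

Step 1: Check solvability.
gcd(12, 5) = 1
Since 1 divides 5, solutions exist.

Step 2: Apply extended Euclidean algorithm to find gcd.
We find integers such that 12*x0 + 5*y0 = 1

Step 3: Scale the particular solution.
Multiply by 5/1 = 5:
h = -10, g = 25

Step 4: Verify.
12*(-10) + 5*(25) = 5 = 5 ✓

h = -10, g = 25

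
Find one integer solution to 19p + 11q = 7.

Step 1: Check solvability.
gcd(19, 11) = 1
Since 1 divides 7, solutions exist.

Step 2: Apply extended Euclidean algorithm to find gcd.
We find integers such that 19*x0 + 11*y0 = 1

Step 3: Scale the particular solution.
Multiply by 7/1 = 7:
p = -28, q = 49

Step 4: Verify.
19*(-28) + 11*(49) = 7 = 7 ✓

p = -28, q = 49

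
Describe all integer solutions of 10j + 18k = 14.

Step 1: Compute gcd(10, 18) = 2.
Since 2 divides 14, solutions exist.

Step 2: Find a particular solution using extended Euclidean algorithm.
We get j₀ = 14, k₀ = -7.
Check: 10*14 + 18*-7 = 14 = 14 ✓

Step 3: Write the general solution.
j = 14 + (18/2)t = 14 + 9t
k = -7 - (10/2)t = -7 - 5t
for any integer t.

j = 14 + 9t, k = -7 - 5t for integer t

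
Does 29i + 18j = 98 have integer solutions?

Step 1: Compute gcd(29, 18).
gcd(29, 18) = 1

Step 2: Check divisibility.
Does 1 divide 98? 98 = 1 x 98, so yes.

By the theorem on linear Diophantine equations, 29i + 18j = 98 has integer solutions if and only if gcd(29, 18) divides 98. Since 1 | 98, solutions exist.

Yes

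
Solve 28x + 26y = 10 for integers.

Step 1: Check solvability.
gcd(28, 26) = 2
Since 2 divides 10, solutions exist.

Step 2: Apply extended Euclidean algorithm to find gcd.
We find integers such that 28*x0 + 26*y0 = 2

Step 3: Scale the particular solution.
Multiply by 10/2 = 5:
x = 5, y = -5

Step 4: Verify.
28*(5) + 26*(-5) = 10 = 10 ✓

x = 5, y = -5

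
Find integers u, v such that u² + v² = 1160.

We need to find integers u, v > 0 such that u² + v² = 1160.
Trying u = 2: v² = 1160 - 2² = 1160 - 4 = 1156
v = 34
Check: 2² + 34² = 4 + 1156 = 1160 ✓

1160 = 2² + 34²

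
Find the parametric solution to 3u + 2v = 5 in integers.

Step 1: Compute gcd(3, 2) = 1.
Since 1 divides 5, solutions exist.

Step 2: Find a particular solution using extended Euclidean algorithm.
We get u₀ = 5, v₀ = -5.
Check: 3*5 + 2*-5 = 5 = 5 ✓

Step 3: Write the general solution.
u = 5 + (2/1)t = 5 + 2t
v = -5 - (3/1)t = -5 - 3t
for any integer t.

u = 5 + 2t, v = -5 - 3t for integer t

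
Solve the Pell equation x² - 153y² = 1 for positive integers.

We seek the smallest positive integers (x, y) with x² - 153y² = 1, i.e., x² = 153y² + 1.
Try successive y values:
y = 1: x² = 153·1² + 1 = 154, not a perfect square
y = 2: x² = 153·2² + 1 = 613, not a perfect square
y = 3: x² = 153·3² + 1 = 1378, not a perfect square
... continuing the search (or via continued fractions) ...
y = 176: x² = 153·176² + 1 = 4739329, x = 2177 ✓

Verify: 2177² - 153·176² = 4739329 - 4739328 = 1 ✓

x = 2177, y = 176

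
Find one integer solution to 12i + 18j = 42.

Step 1: Check solvability.
gcd(12, 18) = 6
Since 6 divides 42, solutions exist.

Step 2: Apply extended Euclidean algorithm to find gcd.
We find integers such that 12*x0 + 18*y0 = 6

Step 3: Scale the particular solution.
Multiply by 42/6 = 7:
i = -7, j = 7

Step 4: Verify.
12*(-7) + 18*(7) = 42 = 42 ✓

i = -7, j = 7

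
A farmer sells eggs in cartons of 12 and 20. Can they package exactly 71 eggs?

We need non-negative a, b with 12a + 20b = 71.
gcd(12, 20) = 4, and 4 does not divide 71.
No integer solutions exist.

No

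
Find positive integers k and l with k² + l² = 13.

We need to find integers k, l > 0 such that k² + l² = 13.
Trying k = 2: l² = 13 - 2² = 13 - 4 = 9
l = 3
Check: 2² + 3² = 4 + 9 = 13 ✓

13 = 2² + 3²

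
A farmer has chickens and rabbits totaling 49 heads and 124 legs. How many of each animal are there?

Let c = chickens, r = rabbits.
Heads: c + r = 49
Legs: 2c + 4r = 124
From the first equation, c = 49 - r. Substitute:
2(49 - r) + 4r = 124
98 + 2r = 124
r = (124 - 98)/2 = 13
c = 49 - 13 = 36

Chickens: 36, Rabbits: 13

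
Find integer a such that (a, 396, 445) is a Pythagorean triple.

a² = c² - b² = 445² - 396² = 198025 - 156816 = 41209
a = sqrt(41209) = 203

203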